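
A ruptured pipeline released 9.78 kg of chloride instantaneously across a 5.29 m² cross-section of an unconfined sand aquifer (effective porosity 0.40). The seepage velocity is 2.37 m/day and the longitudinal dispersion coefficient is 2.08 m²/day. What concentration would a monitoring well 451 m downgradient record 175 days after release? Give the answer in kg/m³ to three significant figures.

0.0277 kg/m³

For an instantaneous plane source, C(x,t) = M/(n_e·A·√(4πDt)) · exp(−(x−vt)²/(4Dt)), with n_e·A the pore (flow) area.
Plume center vt = 2.37 × 175 = 414.75 m, so the well at 451 m is 36.25 m downgradient of the peak.
√(4πDt) = 67.63 m, giving peak height M/(n_e·A·√(4πDt)) = 9.78/(0.40 × 5.29 × 67.63) = 0.06834 kg/m³.
(x−vt)²/(4Dt) = (36.25)²/(4 × 2.08 × 175) = 0.9025; exp(−0.9025) = 0.4056.
C = 0.06834 × 0.4056 = 0.0277 kg/m³.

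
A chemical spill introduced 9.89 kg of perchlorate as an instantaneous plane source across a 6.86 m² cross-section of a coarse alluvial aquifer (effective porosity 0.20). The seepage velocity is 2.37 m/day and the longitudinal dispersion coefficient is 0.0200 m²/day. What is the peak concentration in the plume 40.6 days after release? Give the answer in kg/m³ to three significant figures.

2.26 kg/m³

The peak of an instantaneous 1D plume sits at x = vt; there the Gaussian factor is 1 and C_max = M/(n_e·A·√(4πDt)), where n_e·A is the pore area the mass is dissolved in.
√(4πDt) = √(4π × 0.0200 × 40.6) = 3.194 m, so C_max = 9.89/(0.20 × 6.86 × 3.194) = 2.26 kg/m³.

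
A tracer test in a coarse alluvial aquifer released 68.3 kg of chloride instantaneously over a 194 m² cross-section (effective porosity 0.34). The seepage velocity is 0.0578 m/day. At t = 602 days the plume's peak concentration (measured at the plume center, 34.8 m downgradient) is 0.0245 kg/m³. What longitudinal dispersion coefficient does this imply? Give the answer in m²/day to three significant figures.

0.236 m²/day

At the plume center C_max = M/(n_e·A·√(4πDt)), so D = M²/(4πt·(n_e·A·C_max)²).
n_e·A·C_max = 0.34 × 194 × 0.0245 = 1.616 kg/m.
D = 68.3²/(4π × 602 × 1.616²) = 0.236 m²/day.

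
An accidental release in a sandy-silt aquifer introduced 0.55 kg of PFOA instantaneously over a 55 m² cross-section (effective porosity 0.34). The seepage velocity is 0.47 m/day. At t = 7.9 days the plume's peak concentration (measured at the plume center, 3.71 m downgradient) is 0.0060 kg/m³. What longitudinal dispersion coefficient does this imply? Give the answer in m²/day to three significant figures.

At the plume center C_max = M/(n_e·A·√(4πDt)), so D = M²/(4πt·(n_e·A·C_max)²).
n_e·A·C_max = 0.34 × 55 × 0.0060 = 0.1122 kg/m.
D = 0.55²/(4π × 7.9 × 0.1122²) = 0.242 m²/day.

0.242 m²/day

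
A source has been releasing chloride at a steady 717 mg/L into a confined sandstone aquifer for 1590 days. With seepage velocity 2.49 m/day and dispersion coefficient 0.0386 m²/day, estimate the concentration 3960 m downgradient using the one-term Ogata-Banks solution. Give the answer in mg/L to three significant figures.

335 mg/L

For a continuous step input, C/C₀ ≈ ½·erfc((x−vt)/(2√(Dt))).
vt = 2.49 × 1590 = 3959.1 m and 2√(Dt) = 2√(0.0386 × 1590) = 15.67 m.
Argument (x−vt)/(2√(Dt)) = (3960 − 3959.1)/15.67 = 0.05743; ½·erfc(0.05743) = 0.4676.
C = 717 × 0.4676 = 335 mg/L.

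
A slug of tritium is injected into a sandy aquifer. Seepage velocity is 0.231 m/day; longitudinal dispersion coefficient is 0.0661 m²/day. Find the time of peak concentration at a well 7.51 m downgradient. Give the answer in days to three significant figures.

31.3 days

For the 1D instantaneous-source solution, setting ∂C/∂t = 0 at fixed x gives v²t² + 2Dt − x² = 0, so t = (√(D² + v²x²) − D)/v².
√(D² + v²x²) = √(0.0661² + 0.231² × 7.51²) = 1.736; v² = 0.053361.
t = (1.736 − 0.0661)/0.053361 = 31.3 days (vs. the pure-advection estimate x/v = 32.5 d).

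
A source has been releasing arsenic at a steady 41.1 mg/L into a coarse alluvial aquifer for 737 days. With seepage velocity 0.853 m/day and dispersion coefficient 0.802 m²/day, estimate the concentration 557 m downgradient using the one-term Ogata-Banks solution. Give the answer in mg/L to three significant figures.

40.3 mg/L

For a continuous step input, C/C₀ ≈ ½·erfc((x−vt)/(2√(Dt))).
vt = 0.853 × 737 = 628.661 m and 2√(Dt) = 2√(0.802 × 737) = 48.62 m.
Argument (x−vt)/(2√(Dt)) = (557 − 628.661)/48.62 = -1.474; ½·erfc(-1.474) = 0.9814.
C = 41.1 × 0.9814 = 40.3 mg/L.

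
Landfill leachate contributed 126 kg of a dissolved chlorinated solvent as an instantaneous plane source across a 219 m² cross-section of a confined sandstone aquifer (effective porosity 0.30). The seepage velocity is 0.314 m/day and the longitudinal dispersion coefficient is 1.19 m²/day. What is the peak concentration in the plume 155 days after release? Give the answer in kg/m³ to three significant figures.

0.0398 kg/m³

The peak of an instantaneous 1D plume sits at x = vt; there the Gaussian factor is 1 and C_max = M/(n_e·A·√(4πDt)), where n_e·A is the pore area the mass is dissolved in.
√(4πDt) = √(4π × 1.19 × 155) = 48.14 m, so C_max = 126/(0.30 × 219 × 48.14) = 0.0398 kg/m³.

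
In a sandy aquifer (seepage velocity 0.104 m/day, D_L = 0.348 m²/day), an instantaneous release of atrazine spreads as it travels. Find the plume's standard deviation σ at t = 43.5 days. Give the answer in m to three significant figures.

Dispersive spreading gives a Gaussian with σ² = 2Dt; advection only shifts the center.
σ = √(2 × 0.348 × 43.5) = 5.50 m.

5.50 m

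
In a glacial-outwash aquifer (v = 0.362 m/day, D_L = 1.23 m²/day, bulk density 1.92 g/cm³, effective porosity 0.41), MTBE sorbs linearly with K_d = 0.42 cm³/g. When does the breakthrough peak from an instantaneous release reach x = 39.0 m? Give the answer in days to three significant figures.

293 days

Retardation factor R = 1 + ρ_b·K_d/n = 1 + 1.92 × 0.42/0.41 = 2.967.
Sorption retards both mechanisms: v_R = v/R = 0.1220 m/day, D_R = D/R = 0.4146 m²/day.
Peak time from v_R²t² + 2D_R t − x² = 0: t = (√(D_R² + v_R²x²) − D_R)/v_R².
√(D_R² + v_R²x²) = √(0.4146² + 0.1220² × 39.0²) = 4.776; v_R² = 0.01488.
t = (4.776 − 0.4146)/0.01488 = 293 days.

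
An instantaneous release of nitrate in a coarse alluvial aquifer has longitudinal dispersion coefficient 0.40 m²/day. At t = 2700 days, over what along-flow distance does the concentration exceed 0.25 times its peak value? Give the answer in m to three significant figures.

The plume is Gaussian with σ = √(2Dt) = √(2 × 0.40 × 2700) = 46.48 m.
C/C_peak = exp(−Δx²/(2σ²)) = 0.25 ⇒ Δx = σ·√(−2 ln 0.25) = 46.48 × 1.665 = 77.39 m.
Width = 2Δx = 155 m.

155 m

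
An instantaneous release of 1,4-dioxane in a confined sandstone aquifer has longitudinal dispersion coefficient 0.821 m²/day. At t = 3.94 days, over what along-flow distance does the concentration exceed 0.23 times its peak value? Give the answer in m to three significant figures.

The plume is Gaussian with σ = √(2Dt) = √(2 × 0.821 × 3.94) = 2.544 m.
C/C_peak = exp(−Δx²/(2σ²)) = 0.23 ⇒ Δx = σ·√(−2 ln 0.23) = 2.544 × 1.714 = 4.360 m.
Width = 2Δx = 8.72 m.

8.72 m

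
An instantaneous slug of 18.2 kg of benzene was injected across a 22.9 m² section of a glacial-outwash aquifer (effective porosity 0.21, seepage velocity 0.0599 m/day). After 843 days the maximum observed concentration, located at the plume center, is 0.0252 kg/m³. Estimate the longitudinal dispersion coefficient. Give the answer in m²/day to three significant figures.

At the plume center C_max = M/(n_e·A·√(4πDt)), so D = M²/(4πt·(n_e·A·C_max)²).
n_e·A·C_max = 0.21 × 22.9 × 0.0252 = 0.1212 kg/m.
D = 18.2²/(4π × 843 × 0.1212²) = 2.13 m²/day.

2.13 m²/day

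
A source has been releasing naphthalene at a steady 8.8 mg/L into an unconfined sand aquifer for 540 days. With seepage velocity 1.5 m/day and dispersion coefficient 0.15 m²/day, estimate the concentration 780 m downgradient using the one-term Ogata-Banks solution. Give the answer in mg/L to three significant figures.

For a continuous step input, C/C₀ ≈ ½·erfc((x−vt)/(2√(Dt))).
vt = 1.5 × 540 = 810 m and 2√(Dt) = 2√(0.15 × 540) = 18.00 m.
Argument (x−vt)/(2√(Dt)) = (780 − 810)/18.00 = -1.667; ½·erfc(-1.667) = 0.9908.
C = 8.8 × 0.9908 = 8.72 mg/L.

8.72 mg/L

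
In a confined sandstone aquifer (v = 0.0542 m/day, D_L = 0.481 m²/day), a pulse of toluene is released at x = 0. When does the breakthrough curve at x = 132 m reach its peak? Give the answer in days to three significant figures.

For the 1D instantaneous-source solution, setting ∂C/∂t = 0 at fixed x gives v²t² + 2Dt − x² = 0, so t = (√(D² + v²x²) − D)/v².
√(D² + v²x²) = √(0.481² + 0.0542² × 132²) = 7.171; v² = 0.00293764.
t = (7.171 − 0.481)/0.00293764 = 2280 days (vs. the pure-advection estimate x/v = 2440 d).

2280 days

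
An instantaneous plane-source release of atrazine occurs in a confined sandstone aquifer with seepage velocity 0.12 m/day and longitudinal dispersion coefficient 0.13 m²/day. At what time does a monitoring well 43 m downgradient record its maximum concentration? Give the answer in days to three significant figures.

For the 1D instantaneous-source solution, setting ∂C/∂t = 0 at fixed x gives v²t² + 2Dt − x² = 0, so t = (√(D² + v²x²) − D)/v².
√(D² + v²x²) = √(0.13² + 0.12² × 43²) = 5.162; v² = 0.0144.
t = (5.162 − 0.13)/0.0144 = 349 days (vs. the pure-advection estimate x/v = 358 d).

349 days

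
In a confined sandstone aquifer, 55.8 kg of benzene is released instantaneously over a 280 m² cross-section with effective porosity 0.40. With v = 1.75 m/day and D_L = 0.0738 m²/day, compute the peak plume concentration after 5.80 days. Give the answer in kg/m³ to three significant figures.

The peak of an instantaneous 1D plume sits at x = vt; there the Gaussian factor is 1 and C_max = M/(n_e·A·√(4πDt)), where n_e·A is the pore area the mass is dissolved in.
√(4πDt) = √(4π × 0.0738 × 5.80) = 2.319 m, so C_max = 55.8/(0.40 × 280 × 2.319) = 0.215 kg/m³.

0.215 kg/m³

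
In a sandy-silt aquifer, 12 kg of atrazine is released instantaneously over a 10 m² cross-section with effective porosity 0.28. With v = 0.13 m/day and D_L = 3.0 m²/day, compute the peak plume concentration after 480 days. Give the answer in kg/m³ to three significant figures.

0.0319 kg/m³

The peak of an instantaneous 1D plume sits at x = vt; there the Gaussian factor is 1 and C_max = M/(n_e·A·√(4πDt)), where n_e·A is the pore area the mass is dissolved in.
√(4πDt) = √(4π × 3.0 × 480) = 134.5 m, so C_max = 12/(0.28 × 10 × 134.5) = 0.0319 kg/m³.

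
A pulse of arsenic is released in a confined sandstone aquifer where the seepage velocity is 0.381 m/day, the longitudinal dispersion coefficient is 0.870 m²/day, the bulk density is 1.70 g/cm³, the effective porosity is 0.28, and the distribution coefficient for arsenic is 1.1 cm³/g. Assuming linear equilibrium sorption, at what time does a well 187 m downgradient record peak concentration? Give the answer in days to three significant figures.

Retardation factor R = 1 + ρ_b·K_d/n = 1 + 1.70 × 1.1/0.28 = 7.679.
Sorption retards both mechanisms: v_R = v/R = 0.04962 m/day, D_R = D/R = 0.1133 m²/day.
Peak time from v_R²t² + 2D_R t − x² = 0: t = (√(D_R² + v_R²x²) − D_R)/v_R².
√(D_R² + v_R²x²) = √(0.1133² + 0.04962² × 187²) = 9.280; v_R² = 0.002462.
t = (9.280 − 0.1133)/0.002462 = 3720 days.

3720 days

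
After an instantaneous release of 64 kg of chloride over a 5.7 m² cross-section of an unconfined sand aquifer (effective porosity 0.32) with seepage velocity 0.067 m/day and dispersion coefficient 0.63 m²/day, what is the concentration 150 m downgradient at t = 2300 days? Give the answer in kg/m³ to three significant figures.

0.259 kg/m³

For an instantaneous plane source, C(x,t) = M/(n_e·A·√(4πDt)) · exp(−(x−vt)²/(4Dt)), with n_e·A the pore (flow) area.
Plume center vt = 0.067 × 2300 = 154.1 m, so the well at 150 m is 4.1 m upgradient of the peak.
√(4πDt) = 134.9 m, giving peak height M/(n_e·A·√(4πDt)) = 64/(0.32 × 5.7 × 134.9) = 0.2601 kg/m³.
(x−vt)²/(4Dt) = (-4.1)²/(4 × 0.63 × 2300) = 0.002900; exp(−0.002900) = 0.9971.
C = 0.2601 × 0.9971 = 0.259 kg/m³.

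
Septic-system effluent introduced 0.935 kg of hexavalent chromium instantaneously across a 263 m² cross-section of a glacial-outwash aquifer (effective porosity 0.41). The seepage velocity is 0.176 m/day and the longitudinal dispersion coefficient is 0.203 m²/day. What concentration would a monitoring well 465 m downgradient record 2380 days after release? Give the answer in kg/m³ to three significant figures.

3.70e-05 kg/m³

For an instantaneous plane source, C(x,t) = M/(n_e·A·√(4πDt)) · exp(−(x−vt)²/(4Dt)), with n_e·A the pore (flow) area.
Plume center vt = 0.176 × 2380 = 418.88 m, so the well at 465 m is 46.12 m downgradient of the peak.
√(4πDt) = 77.92 m, giving peak height M/(n_e·A·√(4πDt)) = 0.935/(0.41 × 263 × 77.92) = 0.0001113 kg/m³.
(x−vt)²/(4Dt) = (46.12)²/(4 × 0.203 × 2380) = 1.101; exp(−1.101) = 0.3325.
C = 0.0001113 × 0.3325 = 3.70e-05 kg/m³.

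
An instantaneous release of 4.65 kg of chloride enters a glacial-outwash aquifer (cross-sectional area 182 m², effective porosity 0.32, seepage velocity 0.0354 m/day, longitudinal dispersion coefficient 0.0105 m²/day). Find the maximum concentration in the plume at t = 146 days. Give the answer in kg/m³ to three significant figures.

The peak of an instantaneous 1D plume sits at x = vt; there the Gaussian factor is 1 and C_max = M/(n_e·A·√(4πDt)), where n_e·A is the pore area the mass is dissolved in.
√(4πDt) = √(4π × 0.0105 × 146) = 4.389 m, so C_max = 4.65/(0.32 × 182 × 4.389) = 0.0182 kg/m³.

0.0182 kg/m³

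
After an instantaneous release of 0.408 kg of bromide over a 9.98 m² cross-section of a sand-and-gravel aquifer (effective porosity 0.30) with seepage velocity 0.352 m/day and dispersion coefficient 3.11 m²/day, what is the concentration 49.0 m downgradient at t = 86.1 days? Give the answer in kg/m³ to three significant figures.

For an instantaneous plane source, C(x,t) = M/(n_e·A·√(4πDt)) · exp(−(x−vt)²/(4Dt)), with n_e·A the pore (flow) area.
Plume center vt = 0.352 × 86.1 = 30.3072 m, so the well at 49.0 m is 18.6928 m downgradient of the peak.
√(4πDt) = 58.01 m, giving peak height M/(n_e·A·√(4πDt)) = 0.408/(0.30 × 9.98 × 58.01) = 0.002349 kg/m³.
(x−vt)²/(4Dt) = (18.6928)²/(4 × 3.11 × 86.1) = 0.3262; exp(−0.3262) = 0.7217.
C = 0.002349 × 0.7217 = 0.00170 kg/m³.

0.00170 kg/m³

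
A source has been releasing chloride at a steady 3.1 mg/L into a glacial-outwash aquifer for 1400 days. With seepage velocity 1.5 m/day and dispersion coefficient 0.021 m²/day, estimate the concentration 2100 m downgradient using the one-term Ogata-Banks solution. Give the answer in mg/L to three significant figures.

1.55 mg/L

For a continuous step input, C/C₀ ≈ ½·erfc((x−vt)/(2√(Dt))).
vt = 1.5 × 1400 = 2100 m and 2√(Dt) = 2√(0.021 × 1400) = 10.84 m.
Argument (x−vt)/(2√(Dt)) = (2100 − 2100)/10.84 = 0; ½·erfc(0) = 0.5000.
C = 3.1 × 0.5000 = 1.55 mg/L.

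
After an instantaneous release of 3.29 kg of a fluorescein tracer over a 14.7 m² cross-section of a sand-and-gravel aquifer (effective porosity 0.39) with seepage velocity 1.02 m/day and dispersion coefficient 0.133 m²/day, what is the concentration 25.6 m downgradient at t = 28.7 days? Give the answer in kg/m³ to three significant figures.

For an instantaneous plane source, C(x,t) = M/(n_e·A·√(4πDt)) · exp(−(x−vt)²/(4Dt)), with n_e·A the pore (flow) area.
Plume center vt = 1.02 × 28.7 = 29.274 m, so the well at 25.6 m is 3.674 m upgradient of the peak.
√(4πDt) = 6.926 m, giving peak height M/(n_e·A·√(4πDt)) = 3.29/(0.39 × 14.7 × 6.926) = 0.08286 kg/m³.
(x−vt)²/(4Dt) = (-3.674)²/(4 × 0.133 × 28.7) = 0.8841; exp(−0.8841) = 0.4131.
C = 0.08286 × 0.4131 = 0.0342 kg/m³.

0.0342 kg/m³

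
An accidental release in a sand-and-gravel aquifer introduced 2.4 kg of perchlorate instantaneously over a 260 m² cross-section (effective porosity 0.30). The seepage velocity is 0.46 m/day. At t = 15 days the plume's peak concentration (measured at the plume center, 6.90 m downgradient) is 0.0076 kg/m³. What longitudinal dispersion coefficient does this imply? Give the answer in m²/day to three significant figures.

0.0870 m²/day

At the plume center C_max = M/(n_e·A·√(4πDt)), so D = M²/(4πt·(n_e·A·C_max)²).
n_e·A·C_max = 0.30 × 260 × 0.0076 = 0.5928 kg/m.
D = 2.4²/(4π × 15 × 0.5928²) = 0.0870 m²/day.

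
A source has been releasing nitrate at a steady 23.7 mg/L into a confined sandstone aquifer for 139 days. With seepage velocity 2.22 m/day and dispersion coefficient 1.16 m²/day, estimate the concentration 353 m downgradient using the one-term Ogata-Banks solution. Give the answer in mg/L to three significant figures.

For a continuous step input, C/C₀ ≈ ½·erfc((x−vt)/(2√(Dt))).
vt = 2.22 × 139 = 308.58 m and 2√(Dt) = 2√(1.16 × 139) = 25.40 m.
Argument (x−vt)/(2√(Dt)) = (353 − 308.58)/25.40 = 1.749; ½·erfc(1.749) = 0.006691.
C = 23.7 × 0.006691 = 0.159 mg/L.

0.159 mg/L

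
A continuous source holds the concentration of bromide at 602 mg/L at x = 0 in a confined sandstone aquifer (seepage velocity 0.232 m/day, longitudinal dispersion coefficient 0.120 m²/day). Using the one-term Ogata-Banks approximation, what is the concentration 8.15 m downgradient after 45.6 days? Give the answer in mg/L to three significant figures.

For a continuous step input, C/C₀ ≈ ½·erfc((x−vt)/(2√(Dt))).
vt = 0.232 × 45.6 = 10.5792 m and 2√(Dt) = 2√(0.120 × 45.6) = 4.678 m.
Argument (x−vt)/(2√(Dt)) = (8.15 − 10.5792)/4.678 = -0.5193; ½·erfc(-0.5193) = 0.7686.
C = 602 × 0.7686 = 463 mg/L.

463 mg/L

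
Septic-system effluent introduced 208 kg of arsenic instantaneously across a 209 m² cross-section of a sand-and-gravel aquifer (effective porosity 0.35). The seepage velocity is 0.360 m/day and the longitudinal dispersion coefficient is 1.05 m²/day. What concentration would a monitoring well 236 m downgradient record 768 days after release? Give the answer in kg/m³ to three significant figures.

0.0170 kg/m³

For an instantaneous plane source, C(x,t) = M/(n_e·A·√(4πDt)) · exp(−(x−vt)²/(4Dt)), with n_e·A the pore (flow) area.
Plume center vt = 0.360 × 768 = 276.48 m, so the well at 236 m is 40.48 m upgradient of the peak.
√(4πDt) = 100.7 m, giving peak height M/(n_e·A·√(4πDt)) = 208/(0.35 × 209 × 100.7) = 0.02824 kg/m³.
(x−vt)²/(4Dt) = (-40.48)²/(4 × 1.05 × 768) = 0.5080; exp(−0.5080) = 0.6017.
C = 0.02824 × 0.6017 = 0.0170 kg/m³.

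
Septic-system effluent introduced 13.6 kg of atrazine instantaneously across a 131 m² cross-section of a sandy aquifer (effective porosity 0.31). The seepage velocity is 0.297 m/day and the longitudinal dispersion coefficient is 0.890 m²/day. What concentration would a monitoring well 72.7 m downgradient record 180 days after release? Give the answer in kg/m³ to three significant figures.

For an instantaneous plane source, C(x,t) = M/(n_e·A·√(4πDt)) · exp(−(x−vt)²/(4Dt)), with n_e·A the pore (flow) area.
Plume center vt = 0.297 × 180 = 53.46 m, so the well at 72.7 m is 19.24 m downgradient of the peak.
√(4πDt) = 44.87 m, giving peak height M/(n_e·A·√(4πDt)) = 13.6/(0.31 × 131 × 44.87) = 0.007464 kg/m³.
(x−vt)²/(4Dt) = (19.24)²/(4 × 0.890 × 180) = 0.5777; exp(−0.5777) = 0.5612.
C = 0.007464 × 0.5612 = 0.00419 kg/m³.

0.00419 kg/m³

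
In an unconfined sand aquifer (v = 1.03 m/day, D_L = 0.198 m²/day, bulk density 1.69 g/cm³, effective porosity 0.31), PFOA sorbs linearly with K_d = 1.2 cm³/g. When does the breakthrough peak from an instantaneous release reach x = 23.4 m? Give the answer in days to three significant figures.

Retardation factor R = 1 + ρ_b·K_d/n = 1 + 1.69 × 1.2/0.31 = 7.542.
Sorption retards both mechanisms: v_R = v/R = 0.1366 m/day, D_R = D/R = 0.02625 m²/day.
Peak time from v_R²t² + 2D_R t − x² = 0: t = (√(D_R² + v_R²x²) − D_R)/v_R².
√(D_R² + v_R²x²) = √(0.02625² + 0.1366² × 23.4²) = 3.197; v_R² = 0.01866.
t = (3.197 − 0.02625)/0.01866 = 170 days.

170 days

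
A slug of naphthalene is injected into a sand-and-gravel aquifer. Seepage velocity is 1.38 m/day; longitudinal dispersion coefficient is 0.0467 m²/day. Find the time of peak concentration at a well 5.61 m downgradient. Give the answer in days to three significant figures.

4.04 days

For the 1D instantaneous-source solution, setting ∂C/∂t = 0 at fixed x gives v²t² + 2Dt − x² = 0, so t = (√(D² + v²x²) − D)/v².
√(D² + v²x²) = √(0.0467² + 1.38² × 5.61²) = 7.742; v² = 1.9044.
t = (7.742 − 0.0467)/1.9044 = 4.04 days (vs. the pure-advection estimate x/v = 4.07 d).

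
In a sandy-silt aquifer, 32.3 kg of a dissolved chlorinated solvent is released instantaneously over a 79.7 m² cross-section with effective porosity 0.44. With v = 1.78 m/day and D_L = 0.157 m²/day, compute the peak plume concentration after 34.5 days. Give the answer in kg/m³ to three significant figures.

The peak of an instantaneous 1D plume sits at x = vt; there the Gaussian factor is 1 and C_max = M/(n_e·A·√(4πDt)), where n_e·A is the pore area the mass is dissolved in.
√(4πDt) = √(4π × 0.157 × 34.5) = 8.250 m, so C_max = 32.3/(0.44 × 79.7 × 8.250) = 0.112 kg/m³.

0.112 kg/m³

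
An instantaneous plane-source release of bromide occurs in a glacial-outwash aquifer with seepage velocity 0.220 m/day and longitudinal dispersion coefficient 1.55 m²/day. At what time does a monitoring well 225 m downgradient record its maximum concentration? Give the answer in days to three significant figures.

991 days

For the 1D instantaneous-source solution, setting ∂C/∂t = 0 at fixed x gives v²t² + 2Dt − x² = 0, so t = (√(D² + v²x²) − D)/v².
√(D² + v²x²) = √(1.55² + 0.220² × 225²) = 49.52; v² = 0.0484.
t = (49.52 − 1.55)/0.0484 = 991 days (vs. the pure-advection estimate x/v = 1020 d).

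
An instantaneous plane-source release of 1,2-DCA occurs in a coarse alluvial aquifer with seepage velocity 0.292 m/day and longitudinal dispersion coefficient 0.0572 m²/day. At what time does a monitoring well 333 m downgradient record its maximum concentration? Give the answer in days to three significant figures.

1140 days

For the 1D instantaneous-source solution, setting ∂C/∂t = 0 at fixed x gives v²t² + 2Dt − x² = 0, so t = (√(D² + v²x²) − D)/v².
√(D² + v²x²) = √(0.0572² + 0.292² × 333²) = 97.24; v² = 0.085264.
t = (97.24 − 0.0572)/0.085264 = 1140 days (vs. the pure-advection estimate x/v = 1140 d).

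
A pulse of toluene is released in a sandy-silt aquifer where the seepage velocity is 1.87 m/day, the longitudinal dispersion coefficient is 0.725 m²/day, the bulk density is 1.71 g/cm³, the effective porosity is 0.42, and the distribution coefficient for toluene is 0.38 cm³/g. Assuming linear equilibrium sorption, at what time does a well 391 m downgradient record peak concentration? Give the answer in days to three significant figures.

Retardation factor R = 1 + ρ_b·K_d/n = 1 + 1.71 × 0.38/0.42 = 2.547.
Sorption retards both mechanisms: v_R = v/R = 0.7342 m/day, D_R = D/R = 0.2846 m²/day.
Peak time from v_R²t² + 2D_R t − x² = 0: t = (√(D_R² + v_R²x²) − D_R)/v_R².
√(D_R² + v_R²x²) = √(0.2846² + 0.7342² × 391²) = 287.1; v_R² = 0.5390.
t = (287.1 − 0.2846)/0.5390 = 532 days.

532 days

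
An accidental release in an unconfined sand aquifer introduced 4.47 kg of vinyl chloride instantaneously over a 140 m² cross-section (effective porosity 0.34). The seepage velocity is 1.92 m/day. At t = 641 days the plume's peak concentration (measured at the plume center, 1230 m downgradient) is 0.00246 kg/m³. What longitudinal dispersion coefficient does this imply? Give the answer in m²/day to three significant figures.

0.181 m²/day

At the plume center C_max = M/(n_e·A·√(4πDt)), so D = M²/(4πt·(n_e·A·C_max)²).
n_e·A·C_max = 0.34 × 140 × 0.00246 = 0.1171 kg/m.
D = 4.47²/(4π × 641 × 0.1171²) = 0.181 m²/day.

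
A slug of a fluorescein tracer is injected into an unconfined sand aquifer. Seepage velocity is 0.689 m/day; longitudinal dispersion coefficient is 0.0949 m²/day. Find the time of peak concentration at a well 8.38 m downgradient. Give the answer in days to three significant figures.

For the 1D instantaneous-source solution, setting ∂C/∂t = 0 at fixed x gives v²t² + 2Dt − x² = 0, so t = (√(D² + v²x²) − D)/v².
√(D² + v²x²) = √(0.0949² + 0.689² × 8.38²) = 5.775; v² = 0.474721.
t = (5.775 − 0.0949)/0.474721 = 12.0 days (vs. the pure-advection estimate x/v = 12.2 d).

12.0 days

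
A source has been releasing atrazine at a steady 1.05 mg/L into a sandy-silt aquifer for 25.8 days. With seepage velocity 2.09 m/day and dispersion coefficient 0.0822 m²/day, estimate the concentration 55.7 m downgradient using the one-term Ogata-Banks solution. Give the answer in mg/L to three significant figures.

For a continuous step input, C/C₀ ≈ ½·erfc((x−vt)/(2√(Dt))).
vt = 2.09 × 25.8 = 53.922 m and 2√(Dt) = 2√(0.0822 × 25.8) = 2.913 m.
Argument (x−vt)/(2√(Dt)) = (55.7 − 53.922)/2.913 = 0.6104; ½·erfc(0.6104) = 0.1940.
C = 1.05 × 0.1940 = 0.204 mg/L.

0.204 mg/L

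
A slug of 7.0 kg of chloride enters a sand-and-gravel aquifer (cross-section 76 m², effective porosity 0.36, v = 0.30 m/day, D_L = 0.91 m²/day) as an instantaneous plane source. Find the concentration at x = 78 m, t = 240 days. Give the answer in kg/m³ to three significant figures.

For an instantaneous plane source, C(x,t) = M/(n_e·A·√(4πDt)) · exp(−(x−vt)²/(4Dt)), with n_e·A the pore (flow) area.
Plume center vt = 0.30 × 240 = 72 m, so the well at 78 m is 6 m downgradient of the peak.
√(4πDt) = 52.39 m, giving peak height M/(n_e·A·√(4πDt)) = 7.0/(0.36 × 76 × 52.39) = 0.004884 kg/m³.
(x−vt)²/(4Dt) = (6)²/(4 × 0.91 × 240) = 0.04121; exp(−0.04121) = 0.9596.
C = 0.004884 × 0.9596 = 0.00469 kg/m³.

0.00469 kg/m³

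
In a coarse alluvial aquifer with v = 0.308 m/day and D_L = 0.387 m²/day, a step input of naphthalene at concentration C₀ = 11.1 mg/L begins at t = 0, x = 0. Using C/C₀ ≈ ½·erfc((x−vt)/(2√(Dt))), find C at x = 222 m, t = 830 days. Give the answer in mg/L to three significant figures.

10.1 mg/L

For a continuous step input, C/C₀ ≈ ½·erfc((x−vt)/(2√(Dt))).
vt = 0.308 × 830 = 255.64 m and 2√(Dt) = 2√(0.387 × 830) = 35.84 m.
Argument (x−vt)/(2√(Dt)) = (222 − 255.64)/35.84 = -0.9386; ½·erfc(-0.9386) = 0.9078.
C = 11.1 × 0.9078 = 10.1 mg/L.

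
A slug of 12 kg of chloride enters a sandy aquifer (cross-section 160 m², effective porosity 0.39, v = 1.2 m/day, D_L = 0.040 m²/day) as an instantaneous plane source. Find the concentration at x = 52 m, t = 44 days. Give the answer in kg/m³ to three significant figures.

0.0373 kg/m³

For an instantaneous plane source, C(x,t) = M/(n_e·A·√(4πDt)) · exp(−(x−vt)²/(4Dt)), with n_e·A the pore (flow) area.
Plume center vt = 1.2 × 44 = 52.8 m, so the well at 52 m is 0.8 m upgradient of the peak.
√(4πDt) = 4.703 m, giving peak height M/(n_e·A·√(4πDt)) = 12/(0.39 × 160 × 4.703) = 0.04089 kg/m³.
(x−vt)²/(4Dt) = (-0.8)²/(4 × 0.040 × 44) = 0.09091; exp(−0.09091) = 0.9131.
C = 0.04089 × 0.9131 = 0.0373 kg/m³.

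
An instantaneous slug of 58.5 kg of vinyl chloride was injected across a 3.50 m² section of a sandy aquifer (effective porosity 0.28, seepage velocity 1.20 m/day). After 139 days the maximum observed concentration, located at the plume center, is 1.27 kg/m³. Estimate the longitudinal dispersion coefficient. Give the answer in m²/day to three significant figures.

At the plume center C_max = M/(n_e·A·√(4πDt)), so D = M²/(4πt·(n_e·A·C_max)²).
n_e·A·C_max = 0.28 × 3.50 × 1.27 = 1.245 kg/m.
D = 58.5²/(4π × 139 × 1.245²) = 1.26 m²/day.

1.26 m²/day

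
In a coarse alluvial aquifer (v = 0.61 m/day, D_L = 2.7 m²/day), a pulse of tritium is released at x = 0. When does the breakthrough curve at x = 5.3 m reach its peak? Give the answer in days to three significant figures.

4.06 days

For the 1D instantaneous-source solution, setting ∂C/∂t = 0 at fixed x gives v²t² + 2Dt − x² = 0, so t = (√(D² + v²x²) − D)/v².
√(D² + v²x²) = √(2.7² + 0.61² × 5.3²) = 4.212; v² = 0.3721.
t = (4.212 − 2.7)/0.3721 = 4.06 days (vs. the pure-advection estimate x/v = 8.69 d).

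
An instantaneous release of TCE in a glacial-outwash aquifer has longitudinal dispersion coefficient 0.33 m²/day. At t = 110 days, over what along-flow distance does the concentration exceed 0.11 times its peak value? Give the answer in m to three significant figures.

The plume is Gaussian with σ = √(2Dt) = √(2 × 0.33 × 110) = 8.521 m.
C/C_peak = exp(−Δx²/(2σ²)) = 0.11 ⇒ Δx = σ·√(−2 ln 0.11) = 8.521 × 2.101 = 17.90 m.
Width = 2Δx = 35.8 m.

35.8 m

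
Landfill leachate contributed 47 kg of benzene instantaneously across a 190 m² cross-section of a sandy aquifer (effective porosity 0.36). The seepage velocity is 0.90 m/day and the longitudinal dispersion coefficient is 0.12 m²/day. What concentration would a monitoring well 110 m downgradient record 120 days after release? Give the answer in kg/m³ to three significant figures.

For an instantaneous plane source, C(x,t) = M/(n_e·A·√(4πDt)) · exp(−(x−vt)²/(4Dt)), with n_e·A the pore (flow) area.
Plume center vt = 0.90 × 120 = 108 m, so the well at 110 m is 2 m downgradient of the peak.
√(4πDt) = 13.45 m, giving peak height M/(n_e·A·√(4πDt)) = 47/(0.36 × 190 × 13.45) = 0.05109 kg/m³.
(x−vt)²/(4Dt) = (2)²/(4 × 0.12 × 120) = 0.06944; exp(−0.06944) = 0.9329.
C = 0.05109 × 0.9329 = 0.0477 kg/m³.

0.0477 kg/m³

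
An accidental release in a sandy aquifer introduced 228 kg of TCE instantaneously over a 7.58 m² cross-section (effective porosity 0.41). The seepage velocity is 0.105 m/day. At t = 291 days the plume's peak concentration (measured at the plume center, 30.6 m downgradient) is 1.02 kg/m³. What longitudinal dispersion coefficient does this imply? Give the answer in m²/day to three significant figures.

1.41 m²/day

At the plume center C_max = M/(n_e·A·√(4πDt)), so D = M²/(4πt·(n_e·A·C_max)²).
n_e·A·C_max = 0.41 × 7.58 × 1.02 = 3.170 kg/m.
D = 228²/(4π × 291 × 3.170²) = 1.41 m²/day.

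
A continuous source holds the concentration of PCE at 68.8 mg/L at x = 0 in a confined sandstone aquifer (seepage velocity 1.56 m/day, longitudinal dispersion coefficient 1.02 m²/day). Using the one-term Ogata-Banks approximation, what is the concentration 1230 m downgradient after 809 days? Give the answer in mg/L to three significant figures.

54.0 mg/L

For a continuous step input, C/C₀ ≈ ½·erfc((x−vt)/(2√(Dt))).
vt = 1.56 × 809 = 1262.04 m and 2√(Dt) = 2√(1.02 × 809) = 57.45 m.
Argument (x−vt)/(2√(Dt)) = (1230 − 1262.04)/57.45 = -0.5577; ½·erfc(-0.5577) = 0.7849.
C = 68.8 × 0.7849 = 54.0 mg/L.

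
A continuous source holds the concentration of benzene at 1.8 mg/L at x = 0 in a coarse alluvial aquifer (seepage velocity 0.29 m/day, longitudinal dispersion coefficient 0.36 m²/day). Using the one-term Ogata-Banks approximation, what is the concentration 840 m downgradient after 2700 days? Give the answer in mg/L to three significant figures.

0.176 mg/L

For a continuous step input, C/C₀ ≈ ½·erfc((x−vt)/(2√(Dt))).
vt = 0.29 × 2700 = 783 m and 2√(Dt) = 2√(0.36 × 2700) = 62.35 m.
Argument (x−vt)/(2√(Dt)) = (840 − 783)/62.35 = 0.9142; ½·erfc(0.9142) = 0.09803.
C = 1.8 × 0.09803 = 0.176 mg/L.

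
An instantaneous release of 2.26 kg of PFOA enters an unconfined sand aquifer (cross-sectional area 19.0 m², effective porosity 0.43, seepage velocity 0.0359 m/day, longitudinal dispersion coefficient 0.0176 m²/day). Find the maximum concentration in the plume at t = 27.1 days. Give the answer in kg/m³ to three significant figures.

0.113 kg/m³

The peak of an instantaneous 1D plume sits at x = vt; there the Gaussian factor is 1 and C_max = M/(n_e·A·√(4πDt)), where n_e·A is the pore area the mass is dissolved in.
√(4πDt) = √(4π × 0.0176 × 27.1) = 2.448 m, so C_max = 2.26/(0.43 × 19.0 × 2.448) = 0.113 kg/m³.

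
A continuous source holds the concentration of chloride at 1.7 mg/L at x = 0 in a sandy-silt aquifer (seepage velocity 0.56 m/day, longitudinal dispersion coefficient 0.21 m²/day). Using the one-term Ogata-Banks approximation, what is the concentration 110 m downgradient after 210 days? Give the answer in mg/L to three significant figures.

For a continuous step input, C/C₀ ≈ ½·erfc((x−vt)/(2√(Dt))).
vt = 0.56 × 210 = 117.6 m and 2√(Dt) = 2√(0.21 × 210) = 13.28 m.
Argument (x−vt)/(2√(Dt)) = (110 − 117.6)/13.28 = -0.5723; ½·erfc(-0.5723) = 0.7908.
C = 1.7 × 0.7908 = 1.34 mg/L.

1.34 mg/L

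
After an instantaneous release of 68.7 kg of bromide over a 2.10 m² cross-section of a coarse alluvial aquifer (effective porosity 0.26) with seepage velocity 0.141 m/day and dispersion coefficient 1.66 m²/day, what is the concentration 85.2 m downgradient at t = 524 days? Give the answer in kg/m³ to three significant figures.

For an instantaneous plane source, C(x,t) = M/(n_e·A·√(4πDt)) · exp(−(x−vt)²/(4Dt)), with n_e·A the pore (flow) area.
Plume center vt = 0.141 × 524 = 73.884 m, so the well at 85.2 m is 11.316 m downgradient of the peak.
√(4πDt) = 104.6 m, giving peak height M/(n_e·A·√(4πDt)) = 68.7/(0.26 × 2.10 × 104.6) = 1.203 kg/m³.
(x−vt)²/(4Dt) = (11.316)²/(4 × 1.66 × 524) = 0.03680; exp(−0.03680) = 0.9639.
C = 1.203 × 0.9639 = 1.16 kg/m³.

1.16 kg/m³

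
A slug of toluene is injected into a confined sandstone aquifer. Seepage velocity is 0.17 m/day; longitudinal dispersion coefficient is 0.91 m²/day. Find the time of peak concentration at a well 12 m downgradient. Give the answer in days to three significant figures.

45.8 days

For the 1D instantaneous-source solution, setting ∂C/∂t = 0 at fixed x gives v²t² + 2Dt − x² = 0, so t = (√(D² + v²x²) − D)/v².
√(D² + v²x²) = √(0.91² + 0.17² × 12²) = 2.234; v² = 0.0289.
t = (2.234 − 0.91)/0.0289 = 45.8 days (vs. the pure-advection estimate x/v = 70.6 d).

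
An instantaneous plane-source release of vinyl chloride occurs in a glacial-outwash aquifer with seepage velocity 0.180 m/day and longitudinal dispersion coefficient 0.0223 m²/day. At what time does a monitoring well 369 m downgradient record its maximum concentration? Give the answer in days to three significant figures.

2050 days

For the 1D instantaneous-source solution, setting ∂C/∂t = 0 at fixed x gives v²t² + 2Dt − x² = 0, so t = (√(D² + v²x²) − D)/v².
√(D² + v²x²) = √(0.0223² + 0.180² × 369²) = 66.42; v² = 0.0324.
t = (66.42 − 0.0223)/0.0324 = 2050 days (vs. the pure-advection estimate x/v = 2050 d).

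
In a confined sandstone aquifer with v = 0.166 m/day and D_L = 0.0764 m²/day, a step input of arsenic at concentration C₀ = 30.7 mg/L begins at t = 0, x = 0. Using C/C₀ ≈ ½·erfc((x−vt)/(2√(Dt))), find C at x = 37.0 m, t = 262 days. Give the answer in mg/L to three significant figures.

For a continuous step input, C/C₀ ≈ ½·erfc((x−vt)/(2√(Dt))).
vt = 0.166 × 262 = 43.492 m and 2√(Dt) = 2√(0.0764 × 262) = 8.948 m.
Argument (x−vt)/(2√(Dt)) = (37.0 − 43.492)/8.948 = -0.7255; ½·erfc(-0.7255) = 0.8476.
C = 30.7 × 0.8476 = 26.0 mg/L.

26.0 mg/L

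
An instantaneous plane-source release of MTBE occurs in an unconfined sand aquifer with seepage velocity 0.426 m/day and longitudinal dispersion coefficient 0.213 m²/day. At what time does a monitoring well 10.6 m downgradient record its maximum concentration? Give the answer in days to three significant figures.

For the 1D instantaneous-source solution, setting ∂C/∂t = 0 at fixed x gives v²t² + 2Dt − x² = 0, so t = (√(D² + v²x²) − D)/v².
√(D² + v²x²) = √(0.213² + 0.426² × 10.6²) = 4.521; v² = 0.181476.
t = (4.521 − 0.213)/0.181476 = 23.7 days (vs. the pure-advection estimate x/v = 24.9 d).

23.7 days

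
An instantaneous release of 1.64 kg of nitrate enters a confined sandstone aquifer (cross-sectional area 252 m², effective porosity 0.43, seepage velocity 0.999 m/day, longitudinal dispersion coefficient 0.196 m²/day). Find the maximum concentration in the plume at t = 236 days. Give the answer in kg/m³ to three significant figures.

The peak of an instantaneous 1D plume sits at x = vt; there the Gaussian factor is 1 and C_max = M/(n_e·A·√(4πDt)), where n_e·A is the pore area the mass is dissolved in.
√(4πDt) = √(4π × 0.196 × 236) = 24.11 m, so C_max = 1.64/(0.43 × 252 × 24.11) = 0.000628 kg/m³.

0.000628 kg/m³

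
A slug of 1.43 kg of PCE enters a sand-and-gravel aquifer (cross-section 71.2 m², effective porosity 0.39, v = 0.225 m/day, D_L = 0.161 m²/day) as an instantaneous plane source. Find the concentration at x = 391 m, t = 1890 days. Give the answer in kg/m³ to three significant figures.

For an instantaneous plane source, C(x,t) = M/(n_e·A·√(4πDt)) · exp(−(x−vt)²/(4Dt)), with n_e·A the pore (flow) area.
Plume center vt = 0.225 × 1890 = 425.25 m, so the well at 391 m is 34.25 m upgradient of the peak.
√(4πDt) = 61.84 m, giving peak height M/(n_e·A·√(4πDt)) = 1.43/(0.39 × 71.2 × 61.84) = 0.0008328 kg/m³.
(x−vt)²/(4Dt) = (-34.25)²/(4 × 0.161 × 1890) = 0.9638; exp(−0.9638) = 0.3814.
C = 0.0008328 × 0.3814 = 0.000318 kg/m³.

0.000318 kg/m³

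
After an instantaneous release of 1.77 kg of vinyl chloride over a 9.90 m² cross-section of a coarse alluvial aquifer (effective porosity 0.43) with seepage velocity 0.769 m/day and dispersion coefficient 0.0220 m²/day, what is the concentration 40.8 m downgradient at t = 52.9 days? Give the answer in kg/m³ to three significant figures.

0.108 kg/m³

For an instantaneous plane source, C(x,t) = M/(n_e·A·√(4πDt)) · exp(−(x−vt)²/(4Dt)), with n_e·A the pore (flow) area.
Plume center vt = 0.769 × 52.9 = 40.6801 m, so the well at 40.8 m is 0.1199 m downgradient of the peak.
√(4πDt) = 3.824 m, giving peak height M/(n_e·A·√(4πDt)) = 1.77/(0.43 × 9.90 × 3.824) = 0.1087 kg/m³.
(x−vt)²/(4Dt) = (0.1199)²/(4 × 0.0220 × 52.9) = 0.003088; exp(−0.003088) = 0.9969.
C = 0.1087 × 0.9969 = 0.108 kg/m³.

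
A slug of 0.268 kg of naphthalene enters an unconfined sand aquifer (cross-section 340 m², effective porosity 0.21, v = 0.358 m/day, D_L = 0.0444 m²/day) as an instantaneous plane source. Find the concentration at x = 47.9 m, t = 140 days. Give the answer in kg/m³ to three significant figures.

0.000348 kg/m³

For an instantaneous plane source, C(x,t) = M/(n_e·A·√(4πDt)) · exp(−(x−vt)²/(4Dt)), with n_e·A the pore (flow) area.
Plume center vt = 0.358 × 140 = 50.12 m, so the well at 47.9 m is 2.22 m upgradient of the peak.
√(4πDt) = 8.838 m, giving peak height M/(n_e·A·√(4πDt)) = 0.268/(0.21 × 340 × 8.838) = 0.0004247 kg/m³.
(x−vt)²/(4Dt) = (-2.22)²/(4 × 0.0444 × 140) = 0.1982; exp(−0.1982) = 0.8202.
C = 0.0004247 × 0.8202 = 0.000348 kg/m³.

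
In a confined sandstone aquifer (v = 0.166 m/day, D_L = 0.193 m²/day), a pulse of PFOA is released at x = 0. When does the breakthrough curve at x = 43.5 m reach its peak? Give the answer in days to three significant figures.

255 days

For the 1D instantaneous-source solution, setting ∂C/∂t = 0 at fixed x gives v²t² + 2Dt − x² = 0, so t = (√(D² + v²x²) − D)/v².
√(D² + v²x²) = √(0.193² + 0.166² × 43.5²) = 7.224; v² = 0.027556.
t = (7.224 − 0.193)/0.027556 = 255 days (vs. the pure-advection estimate x/v = 262 d).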